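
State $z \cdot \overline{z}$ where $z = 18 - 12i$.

z * conjugate(z) = |z|^2 = a^2 + b^2
= 18^2 + (-12)^2 = 468


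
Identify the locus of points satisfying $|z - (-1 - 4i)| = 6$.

|z - z0| = r describes a circle centered at z0 with radius r
Here z0 = -1 - 4i and r = 6
Locus: Circle centered at (-1, -4) with radius 6


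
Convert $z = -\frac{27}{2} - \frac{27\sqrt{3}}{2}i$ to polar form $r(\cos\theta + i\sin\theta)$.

r = |z| = sqrt(a^2 + b^2) = sqrt((-27/2)^2 + (-27*sqrt(3)/2)^2) = sqrt(729/4 + 2187/4) = sqrt(729) = 27
θ = arctan(b/a) = arctan(-23.3827/-13.5) (quadrant-adjusted) = 240°
z = 27(cos 240° + i sin 240°)


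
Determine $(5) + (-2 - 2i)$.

(5 + (-2)) + (0 + (-2))i = 3 - 2i


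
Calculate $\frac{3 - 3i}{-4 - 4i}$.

Multiply numerator and denominator by conjugate (-4 + 4i):
= (3 - 3i)(-4 + 4i) / ((-4)^2 + (-4)^2)
= (24i) / 32
Divide through by 8: (3i) / 4
= 0 + (3/4)i


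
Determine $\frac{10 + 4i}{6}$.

Divisor is real, so divide each part by 6:
= 5/3 + (2/3)i


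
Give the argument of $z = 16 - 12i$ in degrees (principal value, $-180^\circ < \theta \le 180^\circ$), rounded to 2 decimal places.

θ = arctan(b/a) = arctan(-12/16) (quadrant-adjusted) = -36.87°


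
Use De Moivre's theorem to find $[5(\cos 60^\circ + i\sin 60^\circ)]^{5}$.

By De Moivre: z^n = r^n(cos(nθ) + i sin(nθ))
= 5^5(cos(5*60°) + i sin(5*60°))
= 3125(cos 300° + i sin 300°)
= 3125/2 - (3125*sqrt(3)/2)i


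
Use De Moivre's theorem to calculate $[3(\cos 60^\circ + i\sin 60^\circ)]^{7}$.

By De Moivre: z^n = r^n(cos(nθ) + i sin(nθ))
= 3^7(cos(7*60°) + i sin(7*60°))
= 2187(cos 60° + i sin 60°)
= 2187/2 + (2187*sqrt(3)/2)i


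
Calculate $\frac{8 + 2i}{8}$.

Divisor is real, so divide each part by 8:
= 1 + (1/4)i


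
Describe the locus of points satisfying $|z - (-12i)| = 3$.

|z - z0| = r describes a circle centered at z0 with radius r
Here z0 = -12i and r = 3
Locus: Circle centered at (0, -12) with radius 3


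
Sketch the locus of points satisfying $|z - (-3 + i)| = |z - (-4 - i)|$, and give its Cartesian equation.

|z - z1| = |z - z2| means z is equidistant from z1 and z2,
i.e. the perpendicular bisector of the segment from (-3, 1) to (-4, -1) (midpoint (-7/2, 0)).
With z = x + yi, square both sides:
(x - (-3))^2 + (y - 1)^2 = (x - (-4))^2 + (y - (-1))^2
The x^2 and y^2 terms cancel: -2x + (-4)y = 17 - 10 = 7
Simplify: 2x + 4y = -7
Locus: Perpendicular bisector of the segment from (-3, 1) to (-4, -1): the line 2x + 4y = -7


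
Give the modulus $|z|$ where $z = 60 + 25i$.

|z| = sqrt(a^2 + b^2) = sqrt(60^2 + 25^2) = sqrt(4225) = 65


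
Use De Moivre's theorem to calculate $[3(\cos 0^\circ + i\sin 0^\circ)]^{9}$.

By De Moivre: z^n = r^n(cos(nθ) + i sin(nθ))
= 3^9(cos(9*0°) + i sin(9*0°))
= 19683(cos 0° + i sin 0°)
= 19683


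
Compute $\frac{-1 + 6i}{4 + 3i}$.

Multiply numerator and denominator by conjugate (4 - 3i):
= (-1 + 6i)(4 - 3i) / (4^2 + 3^2)
= (14 + 27i) / 25
= 14/25 + (27/25)i


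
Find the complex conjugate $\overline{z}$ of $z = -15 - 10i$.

If z = a + bi, then conjugate(z) = a - bi
conjugate(-15 - 10i) = -15 + 10i


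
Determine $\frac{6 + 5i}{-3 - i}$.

Multiply numerator and denominator by conjugate (-3 + i):
= (6 + 5i)(-3 + i) / ((-3)^2 + (-1)^2)
= (-23 - 9i) / 10
= -23/10 - (9/10)i


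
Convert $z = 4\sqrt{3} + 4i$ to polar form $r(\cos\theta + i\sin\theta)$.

r = |z| = sqrt(a^2 + b^2) = sqrt((4*sqrt(3))^2 + (4)^2) = sqrt(48 + 16) = sqrt(64) = 8
θ = arctan(b/a) = arctan(4/6.9282) (quadrant-adjusted) = 30°
z = 8(cos 30° + i sin 30°)


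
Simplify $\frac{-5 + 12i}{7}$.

Divisor is real, so divide each part by 7:
= -5/7 + (12/7)i


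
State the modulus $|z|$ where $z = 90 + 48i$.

|z| = sqrt(a^2 + b^2) = sqrt(90^2 + 48^2) = sqrt(10404) = 102


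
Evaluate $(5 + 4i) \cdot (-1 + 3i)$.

(a1*a2 - b1*b2) + (a1*b2 + b1*a2)i
= (-5 - 12) + (15 + (-4))i
= -17 + 11i


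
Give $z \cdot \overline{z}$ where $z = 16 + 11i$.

z * conjugate(z) = |z|^2 = a^2 + b^2
= 16^2 + 11^2 = 377


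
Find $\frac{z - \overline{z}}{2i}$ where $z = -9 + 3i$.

z - conjugate(z) = 2bi
(z - conjugate(z))/(2i) = 2bi/(2i) = b = 3


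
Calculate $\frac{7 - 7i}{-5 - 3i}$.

Multiply numerator and denominator by conjugate (-5 + 3i):
= (7 - 7i)(-5 + 3i) / ((-5)^2 + (-3)^2)
= (-14 + 56i) / 34
Divide through by 2: (-7 + 28i) / 17
= -7/17 + (28/17)i


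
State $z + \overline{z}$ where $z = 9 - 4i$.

z + conjugate(z) = (a + bi) + (a - bi) = 2a
= 2 * 9 = 18


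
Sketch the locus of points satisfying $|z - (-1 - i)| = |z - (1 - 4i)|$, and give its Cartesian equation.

|z - z1| = |z - z2| means z is equidistant from z1 and z2,
i.e. the perpendicular bisector of the segment from (-1, -1) to (1, -4) (midpoint (0, -5/2)).
With z = x + yi, square both sides:
(x - (-1))^2 + (y - (-1))^2 = (x - 1)^2 + (y - (-4))^2
The x^2 and y^2 terms cancel: 4x + (-6)y = 17 - 2 = 15
Simplify: 4x - 6y = 15
Locus: Perpendicular bisector of the segment from (-1, -1) to (1, -4): the line 4x - 6y = 15


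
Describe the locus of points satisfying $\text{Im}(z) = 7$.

Im(z) = y where z = x + yi; the equation y = 7 is satisfied by all points with that y-coordinate
Locus: Horizontal line y = 7


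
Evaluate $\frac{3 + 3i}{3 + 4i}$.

Multiply numerator and denominator by conjugate (3 - 4i):
= (3 + 3i)(3 - 4i) / (3^2 + 4^2)
= (21 - 3i) / 25
= 21/25 - (3/25)i


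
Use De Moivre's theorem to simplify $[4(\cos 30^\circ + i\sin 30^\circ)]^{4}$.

By De Moivre: z^n = r^n(cos(nθ) + i sin(nθ))
= 4^4(cos(4*30°) + i sin(4*30°))
= 256(cos 120° + i sin 120°)
= -128 + 128*sqrt(3)i


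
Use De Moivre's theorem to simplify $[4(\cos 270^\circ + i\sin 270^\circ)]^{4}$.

By De Moivre: z^n = r^n(cos(nθ) + i sin(nθ))
= 4^4(cos(4*270°) + i sin(4*270°))
= 256(cos 0° + i sin 0°)
= 256


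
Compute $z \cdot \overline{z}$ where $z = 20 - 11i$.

z * conjugate(z) = |z|^2 = a^2 + b^2
= 20^2 + (-11)^2 = 521


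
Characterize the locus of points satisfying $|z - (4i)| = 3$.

|z - z0| = r describes a circle centered at z0 with radius r
Here z0 = 4i and r = 3
Locus: Circle centered at (0, 4) with radius 3


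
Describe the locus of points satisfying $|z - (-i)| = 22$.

|z - z0| = r describes a circle centered at z0 with radius r
Here z0 = -i and r = 22
Locus: Circle centered at (0, -1) with radius 22


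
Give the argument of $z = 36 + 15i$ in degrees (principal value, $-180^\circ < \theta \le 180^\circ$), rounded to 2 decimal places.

θ = arctan(b/a) = arctan(15/36) (quadrant-adjusted) = 22.62°


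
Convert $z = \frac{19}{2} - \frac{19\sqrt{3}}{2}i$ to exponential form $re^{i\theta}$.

r = |z| = sqrt((19/2)^2 + (-19*sqrt(3)/2)^2) = sqrt(361/4 + 1083/4) = sqrt(361) = 19
θ = arctan(b/a) = arctan(-16.4545/9.5) (quadrant-adjusted) = -60° = -π/3
z = 19e^(-i*π/3)


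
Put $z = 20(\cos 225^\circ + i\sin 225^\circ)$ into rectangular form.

a = r cos θ = 20 * -sqrt(2)/2 = -10*sqrt(2)
b = r sin θ = 20 * -sqrt(2)/2 = -10*sqrt(2)
z = -10*sqrt(2) - 10*sqrt(2)i


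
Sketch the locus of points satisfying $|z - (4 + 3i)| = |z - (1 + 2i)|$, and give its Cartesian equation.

|z - z1| = |z - z2| means z is equidistant from z1 and z2,
i.e. the perpendicular bisector of the segment from (4, 3) to (1, 2) (midpoint (5/2, 5/2)).
With z = x + yi, square both sides:
(x - 4)^2 + (y - 3)^2 = (x - 1)^2 + (y - 2)^2
The x^2 and y^2 terms cancel: -6x + (-2)y = 5 - 25 = -20
Simplify: 3x + y = 10
Locus: Perpendicular bisector of the segment from (4, 3) to (1, 2): the line 3x + y = 10


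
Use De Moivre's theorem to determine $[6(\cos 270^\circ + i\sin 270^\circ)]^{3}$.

By De Moivre: z^n = r^n(cos(nθ) + i sin(nθ))
= 6^3(cos(3*270°) + i sin(3*270°))
= 216(cos 90° + i sin 90°)
= 216i


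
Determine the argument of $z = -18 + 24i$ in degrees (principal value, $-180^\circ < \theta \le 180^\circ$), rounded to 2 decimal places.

θ = arctan(b/a) = arctan(24/-18) (quadrant-adjusted) = 126.87°


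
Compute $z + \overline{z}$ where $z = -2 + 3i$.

z + conjugate(z) = (a + bi) + (a - bi) = 2a
= 2 * (-2) = -4


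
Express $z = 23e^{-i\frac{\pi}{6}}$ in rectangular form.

a = r cos θ = 23 * sqrt(3)/2 = 23*sqrt(3)/2
b = r sin θ = 23 * -1/2 = -23/2
z = 23*sqrt(3)/2 - (23/2)i


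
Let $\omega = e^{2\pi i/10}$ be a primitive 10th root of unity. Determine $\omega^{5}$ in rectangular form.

ω^5 = e^(2πi·5/10) = e^(i·1π)
= cos(1π) + i sin(1π)
= -1


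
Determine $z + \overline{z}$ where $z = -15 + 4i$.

z + conjugate(z) = (a + bi) + (a - bi) = 2a
= 2 * (-15) = -30


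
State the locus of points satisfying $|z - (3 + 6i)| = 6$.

|z - z0| = r describes a circle centered at z0 with radius r
Here z0 = 3 + 6i and r = 6
Locus: Circle centered at (3, 6) with radius 6


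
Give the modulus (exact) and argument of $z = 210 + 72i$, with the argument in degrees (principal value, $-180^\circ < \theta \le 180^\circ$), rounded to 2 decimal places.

|z| = sqrt(210^2 + 72^2) = 222
arg(z) = arctan(b/a) = arctan(72/210) (quadrant-adjusted) = 18.92°


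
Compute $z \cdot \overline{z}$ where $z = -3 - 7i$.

z * conjugate(z) = |z|^2 = a^2 + b^2
= (-3)^2 + (-7)^2 = 58


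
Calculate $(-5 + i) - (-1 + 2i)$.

(-5 - (-1)) + (1 - 2)i = -4 - i


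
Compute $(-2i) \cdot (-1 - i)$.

(a1*a2 - b1*b2) + (a1*b2 + b1*a2)i
= (0 - 2) + (0 + 2)i
= -2 + 2i


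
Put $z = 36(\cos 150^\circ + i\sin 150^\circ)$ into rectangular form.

a = r cos θ = 36 * -sqrt(3)/2 = -18*sqrt(3)
b = r sin θ = 36 * 1/2 = 18
z = -18*sqrt(3) + 18i


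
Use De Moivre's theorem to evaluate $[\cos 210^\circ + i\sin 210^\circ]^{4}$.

By De Moivre: z^n = r^n(cos(nθ) + i sin(nθ))
= 1^4(cos(4*210°) + i sin(4*210°))
= 1(cos 120° + i sin 120°)
= -1/2 + (sqrt(3)/2)i


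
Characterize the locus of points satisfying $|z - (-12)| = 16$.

|z - z0| = r describes a circle centered at z0 with radius r
Here z0 = -12 and r = 16
Locus: Circle centered at (-12, 0) with radius 16


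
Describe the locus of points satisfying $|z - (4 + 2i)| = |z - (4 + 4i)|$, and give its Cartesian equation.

|z - z1| = |z - z2| means z is equidistant from z1 and z2,
i.e. the perpendicular bisector of the segment from (4, 2) to (4, 4) (midpoint (4, 3)).
With z = x + yi, square both sides:
(x - 4)^2 + (y - 2)^2 = (x - 4)^2 + (y - 4)^2
The x^2 and y^2 terms cancel: 0x + 4y = 32 - 20 = 12
Simplify: y = 3
Locus: Perpendicular bisector of the segment from (4, 2) to (4, 4): the line y = 3


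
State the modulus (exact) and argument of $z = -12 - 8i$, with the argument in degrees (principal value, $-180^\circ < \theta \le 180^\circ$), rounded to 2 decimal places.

|z| = sqrt((-12)^2 + (-8)^2) = sqrt(208)
arg(z) = arctan(b/a) = arctan(-8/-12) (quadrant-adjusted) = -146.31°


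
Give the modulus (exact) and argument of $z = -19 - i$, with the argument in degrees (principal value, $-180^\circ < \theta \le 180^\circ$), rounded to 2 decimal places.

|z| = sqrt((-19)^2 + (-1)^2) = sqrt(362)
arg(z) = arctan(b/a) = arctan(-1/-19) (quadrant-adjusted) = -176.99°


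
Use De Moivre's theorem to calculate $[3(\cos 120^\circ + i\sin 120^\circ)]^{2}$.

By De Moivre: z^n = r^n(cos(nθ) + i sin(nθ))
= 3^2(cos(2*120°) + i sin(2*120°))
= 9(cos 240° + i sin 240°)
= -9/2 - (9*sqrt(3)/2)i


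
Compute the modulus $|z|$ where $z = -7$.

|z| = sqrt(a^2 + b^2) = sqrt((-7)^2 + 0^2) = sqrt(49) = 7


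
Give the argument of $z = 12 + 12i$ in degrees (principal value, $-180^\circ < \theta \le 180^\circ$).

θ = arctan(b/a) = arctan(12/12) (quadrant-adjusted) = 45°


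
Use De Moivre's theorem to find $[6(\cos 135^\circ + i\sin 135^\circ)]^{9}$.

By De Moivre: z^n = r^n(cos(nθ) + i sin(nθ))
= 6^9(cos(9*135°) + i sin(9*135°))
= 10077696(cos 135° + i sin 135°)
= -5038848*sqrt(2) + 5038848*sqrt(2)i


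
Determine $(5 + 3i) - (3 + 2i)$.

(5 - 3) + (3 - 2)i = 2 + i


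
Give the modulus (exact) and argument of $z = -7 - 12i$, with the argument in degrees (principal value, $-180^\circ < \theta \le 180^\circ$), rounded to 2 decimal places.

|z| = sqrt((-7)^2 + (-12)^2) = sqrt(193)
arg(z) = arctan(b/a) = arctan(-12/-7) (quadrant-adjusted) = -120.26°


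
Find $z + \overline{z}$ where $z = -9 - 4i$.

z + conjugate(z) = (a + bi) + (a - bi) = 2a
= 2 * (-9) = -18


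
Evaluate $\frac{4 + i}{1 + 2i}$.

Multiply numerator and denominator by conjugate (1 - 2i):
= (4 + i)(1 - 2i) / (1^2 + 2^2)
= (6 - 7i) / 5
= 6/5 - (7/5)i


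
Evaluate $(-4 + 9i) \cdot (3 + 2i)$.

(a1*a2 - b1*b2) + (a1*b2 + b1*a2)i
= (-12 - 18) + (-8 + 27)i
= -30 + 19i


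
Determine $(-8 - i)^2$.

(a + bi)^2 = a^2 - b^2 + 2abi
= (-8)^2 - (-1)^2 + 2*(-8)*(-1)i
= 63 + 16i


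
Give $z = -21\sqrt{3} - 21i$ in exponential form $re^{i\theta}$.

r = |z| = sqrt((-21*sqrt(3))^2 + (-21)^2) = sqrt(1323 + 441) = sqrt(1764) = 42
θ = arctan(b/a) = arctan(-21/-36.3731) (quadrant-adjusted) = -150° = -5π/6
z = 42e^(-i*5π/6)


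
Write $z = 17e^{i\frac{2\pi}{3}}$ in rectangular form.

a = r cos θ = 17 * -1/2 = -17/2
b = r sin θ = 17 * sqrt(3)/2 = 17*sqrt(3)/2
z = -17/2 + (17*sqrt(3)/2)i


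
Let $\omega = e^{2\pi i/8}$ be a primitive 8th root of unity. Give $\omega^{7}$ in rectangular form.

ω^7 = e^(2πi·7/8) = e^(i·7π/4)
= cos(7π/4) + i sin(7π/4)
= sqrt(2)/2 - (sqrt(2)/2)i


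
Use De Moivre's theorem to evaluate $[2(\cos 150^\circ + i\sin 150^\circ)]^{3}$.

By De Moivre: z^n = r^n(cos(nθ) + i sin(nθ))
= 2^3(cos(3*150°) + i sin(3*150°))
= 8(cos 90° + i sin 90°)
= 8i


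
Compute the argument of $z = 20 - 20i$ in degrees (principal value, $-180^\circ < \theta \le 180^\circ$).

θ = arctan(b/a) = arctan(-20/20) (quadrant-adjusted) = -45°


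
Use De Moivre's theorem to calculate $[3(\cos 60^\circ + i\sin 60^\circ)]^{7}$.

By De Moivre: z^n = r^n(cos(nθ) + i sin(nθ))
= 3^7(cos(7*60°) + i sin(7*60°))
= 2187(cos 60° + i sin 60°)
= 2187/2 + (2187*sqrt(3)/2)i


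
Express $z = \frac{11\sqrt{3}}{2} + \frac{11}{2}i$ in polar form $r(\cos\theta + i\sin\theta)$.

r = |z| = sqrt(a^2 + b^2) = sqrt((11*sqrt(3)/2)^2 + (11/2)^2) = sqrt(363/4 + 121/4) = sqrt(121) = 11
θ = arctan(b/a) = arctan(5.5/9.5263) (quadrant-adjusted) = 30°
z = 11(cos 30° + i sin 30°)


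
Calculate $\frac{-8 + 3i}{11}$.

Divisor is real, so divide each part by 11:
= -8/11 + (3/11)i


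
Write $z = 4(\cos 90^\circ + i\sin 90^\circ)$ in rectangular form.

a = r cos θ = 4 * 0 = 0
b = r sin θ = 4 * 1 = 4
z = 4i


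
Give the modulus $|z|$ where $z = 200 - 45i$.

|z| = sqrt(a^2 + b^2) = sqrt(200^2 + (-45)^2) = sqrt(42025) = 205


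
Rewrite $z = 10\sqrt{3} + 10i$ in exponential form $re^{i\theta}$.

r = |z| = sqrt((10*sqrt(3))^2 + (10)^2) = sqrt(300 + 100) = sqrt(400) = 20
θ = arctan(b/a) = arctan(10/17.3205) (quadrant-adjusted) = 30° = π/6
z = 20e^(i*π/6)


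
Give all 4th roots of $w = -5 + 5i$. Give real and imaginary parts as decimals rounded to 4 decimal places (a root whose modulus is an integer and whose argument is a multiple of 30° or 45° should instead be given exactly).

|w| = sqrt(50) ≈ 7.071068, arg(w) = 135°
Root modulus = sqrt(50)^(1/4) ≈ 1.630689
Root arguments: θ_k = (135° + 360°k)/4 for k = 0, 1, ..., 3
Compute each root as (root modulus)(cos θ_k + i sin θ_k) using full-precision intermediates, then round to 4 decimal places.
Roots: 1.3559 + 0.9060i, -0.9060 + 1.3559i, -1.3559 - 0.9060i, 0.9060 - 1.3559i


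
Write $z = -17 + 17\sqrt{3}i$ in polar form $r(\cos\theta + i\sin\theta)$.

r = |z| = sqrt(a^2 + b^2) = sqrt((-17)^2 + (17*sqrt(3))^2) = sqrt(289 + 867) = sqrt(1156) = 34
θ = arctan(b/a) = arctan(29.4449/-17) (quadrant-adjusted) = 120°
z = 34(cos 120° + i sin 120°)


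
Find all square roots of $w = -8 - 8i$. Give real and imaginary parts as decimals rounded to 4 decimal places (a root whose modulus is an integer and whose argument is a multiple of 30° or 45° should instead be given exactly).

|w| = sqrt(128) ≈ 11.313708, arg(w) = 225°
Root modulus = sqrt(128)^(1/2) ≈ 3.363586
Root arguments: θ_k = (225° + 360°k)/2 for k = 0, 1, ..., 1
Compute each root as (root modulus)(cos θ_k + i sin θ_k) using full-precision intermediates, then round to 4 decimal places.
Roots: -1.2872 + 3.1075i, 1.2872 - 3.1075i


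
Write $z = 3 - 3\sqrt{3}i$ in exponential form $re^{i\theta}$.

r = |z| = sqrt((3)^2 + (-3*sqrt(3))^2) = sqrt(9 + 27) = sqrt(36) = 6
θ = arctan(b/a) = arctan(-5.1962/3) (quadrant-adjusted) = -60° = -π/3
z = 6e^(-i*π/3)


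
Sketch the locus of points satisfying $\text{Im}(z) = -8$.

Im(z) = y where z = x + yi; the equation y = -8 is satisfied by all points with that y-coordinate
Locus: Horizontal line y = -8


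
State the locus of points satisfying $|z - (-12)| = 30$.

|z - z0| = r describes a circle centered at z0 with radius r
Here z0 = -12 and r = 30
Locus: Circle centered at (-12, 0) with radius 30


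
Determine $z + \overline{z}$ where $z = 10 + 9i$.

z + conjugate(z) = (a + bi) + (a - bi) = 2a
= 2 * 10 = 20


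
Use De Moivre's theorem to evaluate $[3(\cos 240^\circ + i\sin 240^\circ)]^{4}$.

By De Moivre: z^n = r^n(cos(nθ) + i sin(nθ))
= 3^4(cos(4*240°) + i sin(4*240°))
= 81(cos 240° + i sin 240°)
= -81/2 - (81*sqrt(3)/2)i


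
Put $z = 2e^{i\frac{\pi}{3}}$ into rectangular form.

a = r cos θ = 2 * 1/2 = 1
b = r sin θ = 2 * sqrt(3)/2 = sqrt(3)
z = 1 + sqrt(3)i


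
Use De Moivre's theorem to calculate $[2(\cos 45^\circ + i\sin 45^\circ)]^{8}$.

By De Moivre: z^n = r^n(cos(nθ) + i sin(nθ))
= 2^8(cos(8*45°) + i sin(8*45°))
= 256(cos 0° + i sin 0°)
= 256


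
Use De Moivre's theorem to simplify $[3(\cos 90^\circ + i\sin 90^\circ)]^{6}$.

By De Moivre: z^n = r^n(cos(nθ) + i sin(nθ))
= 3^6(cos(6*90°) + i sin(6*90°))
= 729(cos 180° + i sin 180°)
= -729


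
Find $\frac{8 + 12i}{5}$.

Divisor is real, so divide each part by 5:
= 8/5 + (12/5)i


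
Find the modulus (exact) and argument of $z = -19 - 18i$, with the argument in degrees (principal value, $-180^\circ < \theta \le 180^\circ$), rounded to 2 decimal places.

|z| = sqrt((-19)^2 + (-18)^2) = sqrt(685)
arg(z) = arctan(b/a) = arctan(-18/-19) (quadrant-adjusted) = -136.55°


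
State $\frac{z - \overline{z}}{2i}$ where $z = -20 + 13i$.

z - conjugate(z) = 2bi
(z - conjugate(z))/(2i) = 2bi/(2i) = b = 13


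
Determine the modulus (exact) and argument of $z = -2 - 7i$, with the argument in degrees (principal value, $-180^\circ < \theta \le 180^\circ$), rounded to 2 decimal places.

|z| = sqrt((-2)^2 + (-7)^2) = sqrt(53)
arg(z) = arctan(b/a) = arctan(-7/-2) (quadrant-adjusted) = -105.95°


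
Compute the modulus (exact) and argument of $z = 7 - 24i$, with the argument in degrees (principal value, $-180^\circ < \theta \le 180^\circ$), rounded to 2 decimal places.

|z| = sqrt(7^2 + (-24)^2) = 25
arg(z) = arctan(b/a) = arctan(-24/7) (quadrant-adjusted) = -73.74°


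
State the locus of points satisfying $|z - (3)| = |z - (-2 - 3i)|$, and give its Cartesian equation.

|z - z1| = |z - z2| means z is equidistant from z1 and z2,
i.e. the perpendicular bisector of the segment from (3, 0) to (-2, -3) (midpoint (1/2, -3/2)).
With z = x + yi, square both sides:
(x - 3)^2 + (y - 0)^2 = (x - (-2))^2 + (y - (-3))^2
The x^2 and y^2 terms cancel: -10x + (-6)y = 13 - 9 = 4
Simplify: 5x + 3y = -2
Locus: Perpendicular bisector of the segment from (3, 0) to (-2, -3): the line 5x + 3y = -2


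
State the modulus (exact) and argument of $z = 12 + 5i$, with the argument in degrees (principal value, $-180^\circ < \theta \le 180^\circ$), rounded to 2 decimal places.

|z| = sqrt(12^2 + 5^2) = 13
arg(z) = arctan(b/a) = arctan(5/12) (quadrant-adjusted) = 22.62°


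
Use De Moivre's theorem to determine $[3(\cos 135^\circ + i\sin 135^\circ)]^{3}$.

By De Moivre: z^n = r^n(cos(nθ) + i sin(nθ))
= 3^3(cos(3*135°) + i sin(3*135°))
= 27(cos 45° + i sin 45°)
= 27*sqrt(2)/2 + (27*sqrt(2)/2)i


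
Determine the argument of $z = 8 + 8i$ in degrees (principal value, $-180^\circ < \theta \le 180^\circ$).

θ = arctan(b/a) = arctan(8/8) (quadrant-adjusted) = 45°


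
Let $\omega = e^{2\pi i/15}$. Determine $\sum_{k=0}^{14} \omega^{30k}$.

Since 15 divides 30, ω^30 = (ω^15)^2 = 1^2 = 1, so every term is 1.
Sum = 15 · 1 = 15


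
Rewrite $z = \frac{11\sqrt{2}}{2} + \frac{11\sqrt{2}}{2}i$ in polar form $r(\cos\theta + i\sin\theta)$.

r = |z| = sqrt(a^2 + b^2) = sqrt((11*sqrt(2)/2)^2 + (11*sqrt(2)/2)^2) = sqrt(121/2 + 121/2) = sqrt(121) = 11
θ = arctan(b/a) = arctan(7.7782/7.7782) (quadrant-adjusted) = 45°
z = 11(cos 45° + i sin 45°)


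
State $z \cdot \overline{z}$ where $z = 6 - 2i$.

z * conjugate(z) = |z|^2 = a^2 + b^2
= 6^2 + (-2)^2 = 40


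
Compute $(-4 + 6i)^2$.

(a + bi)^2 = a^2 - b^2 + 2abi
= (-4)^2 - 6^2 + 2*(-4)*6i
= -20 - 48i


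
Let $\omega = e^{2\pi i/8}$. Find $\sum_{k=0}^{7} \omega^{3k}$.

Let ζ = ω^3 = e^(2πi·3/8). Since 8 ∤ 3, ζ ≠ 1.
Sum = Σ_{k=0}^{7} ζ^k = (ζ^8 - 1)/(ζ - 1) = (ω^{3·8} - 1)/(ζ - 1) = (1 - 1)/(ζ - 1) = 0


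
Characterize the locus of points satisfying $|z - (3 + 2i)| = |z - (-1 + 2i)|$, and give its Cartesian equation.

|z - z1| = |z - z2| means z is equidistant from z1 and z2,
i.e. the perpendicular bisector of the segment from (3, 2) to (-1, 2) (midpoint (1, 2)).
With z = x + yi, square both sides:
(x - 3)^2 + (y - 2)^2 = (x - (-1))^2 + (y - 2)^2
The x^2 and y^2 terms cancel: -8x + 0y = 5 - 13 = -8
Simplify: x = 1
Locus: Perpendicular bisector of the segment from (3, 2) to (-1, 2): the line x = 1


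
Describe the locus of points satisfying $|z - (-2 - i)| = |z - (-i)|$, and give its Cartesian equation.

|z - z1| = |z - z2| means z is equidistant from z1 and z2,
i.e. the perpendicular bisector of the segment from (-2, -1) to (0, -1) (midpoint (-1, -1)).
With z = x + yi, square both sides:
(x - (-2))^2 + (y - (-1))^2 = (x - 0)^2 + (y - (-1))^2
The x^2 and y^2 terms cancel: 4x + 0y = 1 - 5 = -4
Simplify: x = -1
Locus: Perpendicular bisector of the segment from (-2, -1) to (0, -1): the line x = -1


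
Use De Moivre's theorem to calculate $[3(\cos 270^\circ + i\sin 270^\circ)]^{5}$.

By De Moivre: z^n = r^n(cos(nθ) + i sin(nθ))
= 3^5(cos(5*270°) + i sin(5*270°))
= 243(cos 270° + i sin 270°)
= -243i


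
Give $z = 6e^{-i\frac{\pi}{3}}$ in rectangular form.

a = r cos θ = 6 * 1/2 = 3
b = r sin θ = 6 * -sqrt(3)/2 = -3*sqrt(3)
z = 3 - 3*sqrt(3)i


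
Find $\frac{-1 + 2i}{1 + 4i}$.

Multiply numerator and denominator by conjugate (1 - 4i):
= (-1 + 2i)(1 - 4i) / (1^2 + 4^2)
= (7 + 6i) / 17
= 7/17 + (6/17)i


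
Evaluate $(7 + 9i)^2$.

(a + bi)^2 = a^2 - b^2 + 2abi
= 7^2 - 9^2 + 2*7*9i
= -32 + 126i


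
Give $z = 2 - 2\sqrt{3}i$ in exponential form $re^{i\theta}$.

r = |z| = sqrt((2)^2 + (-2*sqrt(3))^2) = sqrt(4 + 12) = sqrt(16) = 4
θ = arctan(b/a) = arctan(-3.4641/2) (quadrant-adjusted) = -60° = -π/3
z = 4e^(-i*π/3)


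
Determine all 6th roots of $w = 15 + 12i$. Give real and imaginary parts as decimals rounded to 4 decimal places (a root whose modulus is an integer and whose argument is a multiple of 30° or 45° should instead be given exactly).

|w| = sqrt(369) ≈ 19.209373, arg(w) ≈ 38.659808°
Root modulus = sqrt(369)^(1/6) ≈ 1.636511
Root arguments: θ_k = (arg(w) + 360°k)/6 for k = 0, 1, ..., 5
Compute each root as (root modulus)(cos θ_k + i sin θ_k) using full-precision intermediates, then round to 4 decimal places.
Roots: 1.6262 + 0.1836i, 0.6540 + 1.5001i, -0.9721 + 1.3165i, -1.6262 - 0.1836i, -0.6540 - 1.5001i, 0.9721 - 1.3165i


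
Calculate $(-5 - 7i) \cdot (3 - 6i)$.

(a1*a2 - b1*b2) + (a1*b2 + b1*a2)i
= (-15 - 42) + (30 + (-21))i
= -57 + 9i


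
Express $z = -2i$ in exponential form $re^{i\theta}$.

r = |z| = sqrt((0)^2 + (-2)^2) = sqrt(0 + 4) = sqrt(4) = 2
a = 0 and b < 0, so z lies on the negative imaginary axis: θ = -90° = -π/2
z = 2e^(-i*π/2)


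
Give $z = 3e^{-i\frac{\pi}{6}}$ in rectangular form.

a = r cos θ = 3 * sqrt(3)/2 = 3*sqrt(3)/2
b = r sin θ = 3 * -1/2 = -3/2
z = 3*sqrt(3)/2 - (3/2)i


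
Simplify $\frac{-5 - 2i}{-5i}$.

Multiply numerator and denominator by conjugate (5i):
= (-5 - 2i)(5i) / (0^2 + (-5)^2)
= (10 - 25i) / 25
Divide through by 5: (2 - 5i) / 5
= 2/5 - i


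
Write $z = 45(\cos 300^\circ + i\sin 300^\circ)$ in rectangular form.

a = r cos θ = 45 * 1/2 = 45/2
b = r sin θ = 45 * -sqrt(3)/2 = -45*sqrt(3)/2
z = 45/2 - (45*sqrt(3)/2)i


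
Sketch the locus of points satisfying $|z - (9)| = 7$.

|z - z0| = r describes a circle centered at z0 with radius r
Here z0 = 9 and r = 7
Locus: Circle centered at (9, 0) with radius 7


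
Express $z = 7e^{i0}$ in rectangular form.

a = r cos θ = 7 * 1 = 7
b = r sin θ = 7 * 0 = 0
z = 7


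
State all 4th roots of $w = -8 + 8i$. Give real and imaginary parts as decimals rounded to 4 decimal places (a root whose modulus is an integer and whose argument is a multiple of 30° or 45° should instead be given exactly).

|w| = sqrt(128) ≈ 11.313708, arg(w) = 135°
Root modulus = sqrt(128)^(1/4) ≈ 1.834008
Root arguments: θ_k = (135° + 360°k)/4 for k = 0, 1, ..., 3
Compute each root as (root modulus)(cos θ_k + i sin θ_k) using full-precision intermediates, then round to 4 decimal places.
Roots: 1.5249 + 1.0189i, -1.0189 + 1.5249i, -1.5249 - 1.0189i, 1.0189 - 1.5249i


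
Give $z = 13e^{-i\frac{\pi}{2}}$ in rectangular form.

a = r cos θ = 13 * 0 = 0
b = r sin θ = 13 * -1 = -13
z = -13i


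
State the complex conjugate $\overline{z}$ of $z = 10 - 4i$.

If z = a + bi, then conjugate(z) = a - bi
conjugate(10 - 4i) = 10 + 4i


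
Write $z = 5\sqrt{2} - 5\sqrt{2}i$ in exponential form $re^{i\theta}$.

r = |z| = sqrt((5*sqrt(2))^2 + (-5*sqrt(2))^2) = sqrt(50 + 50) = sqrt(100) = 10
θ = arctan(b/a) = arctan(-7.0711/7.0711) (quadrant-adjusted) = -45° = -π/4
z = 10e^(-i*π/4)


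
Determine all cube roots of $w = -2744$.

|w| = 2744, arg(w) = 180°
Root modulus = 2744^(1/3) = 14
Root arguments: θ_k = (180° + 360°k)/3 for k = 0, 1, ..., 2
Roots: 7 + 7*sqrt(3)i, -14, 7 - 7*sqrt(3)i


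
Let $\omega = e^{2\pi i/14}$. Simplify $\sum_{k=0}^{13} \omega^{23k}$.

Let ζ = ω^23 = e^(2πi·23/14). Since 14 ∤ 23, ζ ≠ 1.
Sum = Σ_{k=0}^{13} ζ^k = (ζ^14 - 1)/(ζ - 1) = (ω^{23·14} - 1)/(ζ - 1) = (1 - 1)/(ζ - 1) = 0


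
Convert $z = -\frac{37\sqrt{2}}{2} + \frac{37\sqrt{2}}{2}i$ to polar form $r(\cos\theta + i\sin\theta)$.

r = |z| = sqrt(a^2 + b^2) = sqrt((-37*sqrt(2)/2)^2 + (37*sqrt(2)/2)^2) = sqrt(1369/2 + 1369/2) = sqrt(1369) = 37
θ = arctan(b/a) = arctan(26.163/-26.163) (quadrant-adjusted) = 135°
z = 37(cos 135° + i sin 135°)


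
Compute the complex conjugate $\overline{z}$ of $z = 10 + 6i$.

If z = a + bi, then conjugate(z) = a - bi
conjugate(10 + 6i) = 10 - 6i


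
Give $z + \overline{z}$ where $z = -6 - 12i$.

z + conjugate(z) = (a + bi) + (a - bi) = 2a
= 2 * (-6) = -12


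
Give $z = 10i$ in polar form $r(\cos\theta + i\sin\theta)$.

r = |z| = sqrt(a^2 + b^2) = sqrt((0)^2 + (10)^2) = sqrt(0 + 100) = sqrt(100) = 10
a = 0 and b > 0, so z lies on the positive imaginary axis: θ = 90°
z = 10(cos 90° + i sin 90°)


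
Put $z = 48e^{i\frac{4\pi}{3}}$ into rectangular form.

a = r cos θ = 48 * -1/2 = -24
b = r sin θ = 48 * -sqrt(3)/2 = -24*sqrt(3)
z = -24 - 24*sqrt(3)i


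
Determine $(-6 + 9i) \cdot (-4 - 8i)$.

(a1*a2 - b1*b2) + (a1*b2 + b1*a2)i
= (24 - (-72)) + (48 + (-36))i
= 96 + 12i


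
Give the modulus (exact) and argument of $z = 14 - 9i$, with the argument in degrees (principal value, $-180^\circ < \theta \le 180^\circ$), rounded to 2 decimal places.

|z| = sqrt(14^2 + (-9)^2) = sqrt(277)
arg(z) = arctan(b/a) = arctan(-9/14) (quadrant-adjusted) = -32.74°


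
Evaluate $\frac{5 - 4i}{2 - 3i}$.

Multiply numerator and denominator by conjugate (2 + 3i):
= (5 - 4i)(2 + 3i) / (2^2 + (-3)^2)
= (22 + 7i) / 13
= 22/13 + (7/13)i


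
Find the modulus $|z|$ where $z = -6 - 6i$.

|z| = sqrt(a^2 + b^2) = sqrt((-6)^2 + (-6)^2) = sqrt(72) = sqrt(72)


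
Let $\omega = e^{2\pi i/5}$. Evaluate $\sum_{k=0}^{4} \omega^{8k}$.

Let ζ = ω^8 = e^(2πi·8/5). Since 5 ∤ 8, ζ ≠ 1.
Sum = Σ_{k=0}^{4} ζ^k = (ζ^5 - 1)/(ζ - 1) = (ω^{8·5} - 1)/(ζ - 1) = (1 - 1)/(ζ - 1) = 0


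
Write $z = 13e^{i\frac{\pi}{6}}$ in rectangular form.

a = r cos θ = 13 * sqrt(3)/2 = 13*sqrt(3)/2
b = r sin θ = 13 * 1/2 = 13/2
z = 13*sqrt(3)/2 + (13/2)i


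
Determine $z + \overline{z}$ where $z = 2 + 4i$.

z + conjugate(z) = (a + bi) + (a - bi) = 2a
= 2 * 2 = 4


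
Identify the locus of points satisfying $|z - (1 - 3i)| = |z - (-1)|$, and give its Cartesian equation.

|z - z1| = |z - z2| means z is equidistant from z1 and z2,
i.e. the perpendicular bisector of the segment from (1, -3) to (-1, 0) (midpoint (0, -3/2)).
With z = x + yi, square both sides:
(x - 1)^2 + (y - (-3))^2 = (x - (-1))^2 + (y - 0)^2
The x^2 and y^2 terms cancel: -4x + 6y = 1 - 10 = -9
Simplify: 4x - 6y = 9
Locus: Perpendicular bisector of the segment from (1, -3) to (-1, 0): the line 4x - 6y = 9


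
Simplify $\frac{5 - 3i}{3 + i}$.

Multiply numerator and denominator by conjugate (3 - i):
= (5 - 3i)(3 - i) / (3^2 + 1^2)
= (12 - 14i) / 10
Divide through by 2: (6 - 7i) / 5
= 6/5 - (7/5)i


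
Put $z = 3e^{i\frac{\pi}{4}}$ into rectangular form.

a = r cos θ = 3 * sqrt(2)/2 = 3*sqrt(2)/2
b = r sin θ = 3 * sqrt(2)/2 = 3*sqrt(2)/2
z = 3*sqrt(2)/2 + (3*sqrt(2)/2)i


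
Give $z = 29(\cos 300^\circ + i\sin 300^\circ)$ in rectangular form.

a = r cos θ = 29 * 1/2 = 29/2
b = r sin θ = 29 * -sqrt(3)/2 = -29*sqrt(3)/2
z = 29/2 - (29*sqrt(3)/2)i


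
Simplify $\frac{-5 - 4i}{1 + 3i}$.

Multiply numerator and denominator by conjugate (1 - 3i):
= (-5 - 4i)(1 - 3i) / (1^2 + 3^2)
= (-17 + 11i) / 10
= -17/10 + (11/10)i


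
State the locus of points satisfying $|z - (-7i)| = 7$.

|z - z0| = r describes a circle centered at z0 with radius r
Here z0 = -7i and r = 7
Locus: Circle centered at (0, -7) with radius 7


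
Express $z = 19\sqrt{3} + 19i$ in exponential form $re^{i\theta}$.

r = |z| = sqrt((19*sqrt(3))^2 + (19)^2) = sqrt(1083 + 361) = sqrt(1444) = 38
θ = arctan(b/a) = arctan(19/32.909) (quadrant-adjusted) = 30° = π/6
z = 38e^(i*π/6)


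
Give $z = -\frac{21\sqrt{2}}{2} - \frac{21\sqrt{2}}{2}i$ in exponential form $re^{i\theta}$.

r = |z| = sqrt((-21*sqrt(2)/2)^2 + (-21*sqrt(2)/2)^2) = sqrt(441/2 + 441/2) = sqrt(441) = 21
θ = arctan(b/a) = arctan(-14.8492/-14.8492) (quadrant-adjusted) = -135° = -3π/4
z = 21e^(-i*3π/4)


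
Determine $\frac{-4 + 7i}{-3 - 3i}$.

Multiply numerator and denominator by conjugate (-3 + 3i):
= (-4 + 7i)(-3 + 3i) / ((-3)^2 + (-3)^2)
= (-9 - 33i) / 18
Divide through by 3: (-3 - 11i) / 6
= -1/2 - (11/6)i


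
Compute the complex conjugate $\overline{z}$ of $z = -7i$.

If z = a + bi, then conjugate(z) = a - bi
conjugate(-7i) = 7i


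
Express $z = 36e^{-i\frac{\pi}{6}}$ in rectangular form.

a = r cos θ = 36 * sqrt(3)/2 = 18*sqrt(3)
b = r sin θ = 36 * -1/2 = -18
z = 18*sqrt(3) - 18i


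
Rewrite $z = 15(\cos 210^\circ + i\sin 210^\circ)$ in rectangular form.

a = r cos θ = 15 * -sqrt(3)/2 = -15*sqrt(3)/2
b = r sin θ = 15 * -1/2 = -15/2
z = -15*sqrt(3)/2 - (15/2)i


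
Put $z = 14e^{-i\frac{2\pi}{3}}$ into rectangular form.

a = r cos θ = 14 * -1/2 = -7
b = r sin θ = 14 * -sqrt(3)/2 = -7*sqrt(3)
z = -7 - 7*sqrt(3)i


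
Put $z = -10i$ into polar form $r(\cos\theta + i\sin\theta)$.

r = |z| = sqrt(a^2 + b^2) = sqrt((0)^2 + (-10)^2) = sqrt(0 + 100) = sqrt(100) = 10
a = 0 and b < 0, so z lies on the negative imaginary axis: θ = 270°
z = 10(cos 270° + i sin 270°)


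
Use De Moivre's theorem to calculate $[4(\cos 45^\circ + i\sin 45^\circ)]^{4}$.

By De Moivre: z^n = r^n(cos(nθ) + i sin(nθ))
= 4^4(cos(4*45°) + i sin(4*45°))
= 256(cos 180° + i sin 180°)
= -256


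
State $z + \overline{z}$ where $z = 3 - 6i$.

z + conjugate(z) = (a + bi) + (a - bi) = 2a
= 2 * 3 = 6


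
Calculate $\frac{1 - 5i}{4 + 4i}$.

Multiply numerator and denominator by conjugate (4 - 4i):
= (1 - 5i)(4 - 4i) / (4^2 + 4^2)
= (-16 - 24i) / 32
Divide through by 8: (-2 - 3i) / 4
= -1/2 - (3/4)i


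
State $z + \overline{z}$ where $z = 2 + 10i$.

z + conjugate(z) = (a + bi) + (a - bi) = 2a
= 2 * 2 = 4


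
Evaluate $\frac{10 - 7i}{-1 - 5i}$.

Multiply numerator and denominator by conjugate (-1 + 5i):
= (10 - 7i)(-1 + 5i) / ((-1)^2 + (-5)^2)
= (25 + 57i) / 26
= 25/26 + (57/26)i


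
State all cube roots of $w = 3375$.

|w| = 3375, arg(w) = 0°
Root modulus = 3375^(1/3) = 15
Root arguments: θ_k = (0° + 360°k)/3 for k = 0, 1, ..., 2
Roots: 15, -15/2 + (15*sqrt(3)/2)i, -15/2 - (15*sqrt(3)/2)i


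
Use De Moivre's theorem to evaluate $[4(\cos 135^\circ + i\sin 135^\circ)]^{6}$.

By De Moivre: z^n = r^n(cos(nθ) + i sin(nθ))
= 4^6(cos(6*135°) + i sin(6*135°))
= 4096(cos 90° + i sin 90°)
= 4096i


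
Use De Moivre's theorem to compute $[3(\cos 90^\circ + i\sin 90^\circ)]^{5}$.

By De Moivre: z^n = r^n(cos(nθ) + i sin(nθ))
= 3^5(cos(5*90°) + i sin(5*90°))
= 243(cos 90° + i sin 90°)
= 243i


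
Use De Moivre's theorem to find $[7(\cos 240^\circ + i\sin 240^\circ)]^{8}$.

By De Moivre: z^n = r^n(cos(nθ) + i sin(nθ))
= 7^8(cos(8*240°) + i sin(8*240°))
= 5764801(cos 120° + i sin 120°)
= -5764801/2 + (5764801*sqrt(3)/2)i


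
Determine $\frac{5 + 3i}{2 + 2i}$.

Multiply numerator and denominator by conjugate (2 - 2i):
= (5 + 3i)(2 - 2i) / (2^2 + 2^2)
= (16 - 4i) / 8
Divide through by 4: (4 - i) / 2
= 2 - (1/2)i


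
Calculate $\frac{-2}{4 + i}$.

Multiply numerator and denominator by conjugate (4 - i):
= (-2)(4 - i) / (4^2 + 1^2)
= (-8 + 2i) / 17
= -8/17 + (2/17)i


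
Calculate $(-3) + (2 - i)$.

(-3 + 2) + (0 + (-1))i = -1 - i


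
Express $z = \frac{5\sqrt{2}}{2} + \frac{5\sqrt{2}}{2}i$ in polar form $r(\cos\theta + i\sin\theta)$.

r = |z| = sqrt(a^2 + b^2) = sqrt((5*sqrt(2)/2)^2 + (5*sqrt(2)/2)^2) = sqrt(25/2 + 25/2) = sqrt(25) = 5
θ = arctan(b/a) = arctan(3.5355/3.5355) (quadrant-adjusted) = 45°
z = 5(cos 45° + i sin 45°)


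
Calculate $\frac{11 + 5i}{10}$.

Divisor is real, so divide each part by 10:
= 11/10 + (1/2)i


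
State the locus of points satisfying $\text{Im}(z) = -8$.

Im(z) = y where z = x + yi; the equation y = -8 is satisfied by all points with that y-coordinate
Locus: Horizontal line y = -8


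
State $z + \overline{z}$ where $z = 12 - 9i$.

z + conjugate(z) = (a + bi) + (a - bi) = 2a
= 2 * 12 = 24


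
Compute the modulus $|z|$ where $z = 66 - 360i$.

|z| = sqrt(a^2 + b^2) = sqrt(66^2 + (-360)^2) = sqrt(133956) = 366


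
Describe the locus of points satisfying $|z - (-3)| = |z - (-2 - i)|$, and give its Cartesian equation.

|z - z1| = |z - z2| means z is equidistant from z1 and z2,
i.e. the perpendicular bisector of the segment from (-3, 0) to (-2, -1) (midpoint (-5/2, -1/2)).
With z = x + yi, square both sides:
(x - (-3))^2 + (y - 0)^2 = (x - (-2))^2 + (y - (-1))^2
The x^2 and y^2 terms cancel: 2x + (-2)y = 5 - 9 = -4
Simplify: x - y = -2
Locus: Perpendicular bisector of the segment from (-3, 0) to (-2, -1): the line x - y = -2


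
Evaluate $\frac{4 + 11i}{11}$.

Divisor is real, so divide each part by 11:
= 4/11 + i


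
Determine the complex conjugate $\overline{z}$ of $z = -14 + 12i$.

If z = a + bi, then conjugate(z) = a - bi
conjugate(-14 + 12i) = -14 - 12i


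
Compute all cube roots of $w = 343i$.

|w| = 343, arg(w) = 90°
Root modulus = 343^(1/3) = 7
Root arguments: θ_k = (90° + 360°k)/3 for k = 0, 1, ..., 2
Roots: 7*sqrt(3)/2 + (7/2)i, -7*sqrt(3)/2 + (7/2)i, -7i


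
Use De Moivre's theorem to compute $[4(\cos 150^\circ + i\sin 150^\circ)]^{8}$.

By De Moivre: z^n = r^n(cos(nθ) + i sin(nθ))
= 4^8(cos(8*150°) + i sin(8*150°))
= 65536(cos 120° + i sin 120°)
= -32768 + 32768*sqrt(3)i


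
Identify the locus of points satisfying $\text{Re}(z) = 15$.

Re(z) = x where z = x + yi; the equation x = 15 is satisfied by all points with that x-coordinate
Locus: Vertical line x = 15


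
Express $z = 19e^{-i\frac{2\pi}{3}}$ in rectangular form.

a = r cos θ = 19 * -1/2 = -19/2
b = r sin θ = 19 * -sqrt(3)/2 = -19*sqrt(3)/2
z = -19/2 - (19*sqrt(3)/2)i


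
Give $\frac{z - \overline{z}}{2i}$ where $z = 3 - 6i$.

z - conjugate(z) = 2bi
(z - conjugate(z))/(2i) = 2bi/(2i) = b = -6


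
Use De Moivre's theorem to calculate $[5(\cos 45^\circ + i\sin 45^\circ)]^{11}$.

By De Moivre: z^n = r^n(cos(nθ) + i sin(nθ))
= 5^11(cos(11*45°) + i sin(11*45°))
= 48828125(cos 135° + i sin 135°)
= -48828125*sqrt(2)/2 + (48828125*sqrt(2)/2)i


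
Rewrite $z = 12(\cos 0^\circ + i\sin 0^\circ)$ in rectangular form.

a = r cos θ = 12 * 1 = 12
b = r sin θ = 12 * 0 = 0
z = 12


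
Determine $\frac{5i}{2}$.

Divisor is real, so divide each part by 2:
= 0 + (5/2)i


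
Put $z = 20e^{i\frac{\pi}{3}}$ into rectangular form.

a = r cos θ = 20 * 1/2 = 10
b = r sin θ = 20 * sqrt(3)/2 = 10*sqrt(3)
z = 10 + 10*sqrt(3)i


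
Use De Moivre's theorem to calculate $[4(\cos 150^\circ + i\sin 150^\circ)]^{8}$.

By De Moivre: z^n = r^n(cos(nθ) + i sin(nθ))
= 4^8(cos(8*150°) + i sin(8*150°))
= 65536(cos 120° + i sin 120°)
= -32768 + 32768*sqrt(3)i


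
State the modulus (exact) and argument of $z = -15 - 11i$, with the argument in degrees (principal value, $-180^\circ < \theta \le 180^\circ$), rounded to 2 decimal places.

|z| = sqrt((-15)^2 + (-11)^2) = sqrt(346)
arg(z) = arctan(b/a) = arctan(-11/-15) (quadrant-adjusted) = -143.75°


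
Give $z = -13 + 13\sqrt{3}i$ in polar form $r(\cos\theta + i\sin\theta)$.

r = |z| = sqrt(a^2 + b^2) = sqrt((-13)^2 + (13*sqrt(3))^2) = sqrt(169 + 507) = sqrt(676) = 26
θ = arctan(b/a) = arctan(22.5167/-13) (quadrant-adjusted) = 120°
z = 26(cos 120° + i sin 120°)


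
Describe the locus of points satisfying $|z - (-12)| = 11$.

|z - z0| = r describes a circle centered at z0 with radius r
Here z0 = -12 and r = 11
Locus: Circle centered at (-12, 0) with radius 11


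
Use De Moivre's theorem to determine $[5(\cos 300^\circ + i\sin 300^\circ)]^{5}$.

By De Moivre: z^n = r^n(cos(nθ) + i sin(nθ))
= 5^5(cos(5*300°) + i sin(5*300°))
= 3125(cos 60° + i sin 60°)
= 3125/2 + (3125*sqrt(3)/2)i


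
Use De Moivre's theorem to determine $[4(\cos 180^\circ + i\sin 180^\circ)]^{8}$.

By De Moivre: z^n = r^n(cos(nθ) + i sin(nθ))
= 4^8(cos(8*180°) + i sin(8*180°))
= 65536(cos 0° + i sin 0°)
= 65536


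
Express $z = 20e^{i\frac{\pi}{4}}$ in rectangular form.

a = r cos θ = 20 * sqrt(2)/2 = 10*sqrt(2)
b = r sin θ = 20 * sqrt(2)/2 = 10*sqrt(2)
z = 10*sqrt(2) + 10*sqrt(2)i


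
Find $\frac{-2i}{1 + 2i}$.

Multiply numerator and denominator by conjugate (1 - 2i):
= (-2i)(1 - 2i) / (1^2 + 2^2)
= (-4 - 2i) / 5
= -4/5 - (2/5)i


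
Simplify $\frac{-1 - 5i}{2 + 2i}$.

Multiply numerator and denominator by conjugate (2 - 2i):
= (-1 - 5i)(2 - 2i) / (2^2 + 2^2)
= (-12 - 8i) / 8
Divide through by 4: (-3 - 2i) / 2
= -3/2 - i


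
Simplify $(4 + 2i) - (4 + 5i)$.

(4 - 4) + (2 - 5)i = -3i


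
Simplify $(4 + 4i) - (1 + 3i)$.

(4 - 1) + (4 - 3)i = 3 + i


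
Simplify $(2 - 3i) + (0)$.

(2 + 0) + (-3 + 0)i = 2 - 3i
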